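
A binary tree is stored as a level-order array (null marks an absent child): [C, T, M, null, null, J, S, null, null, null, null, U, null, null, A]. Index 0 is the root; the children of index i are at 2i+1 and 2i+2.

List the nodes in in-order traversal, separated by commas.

T, C, U, J, M, S, A

In-order visits the left subtree, then the node, then the right subtree.
At C: go left to T.
  T is a leaf — visit T.
Visit C.
At C: go right to M.
  At M: go left to J.
    At J: go left to U.
      U is a leaf — visit U.
    Visit J.
    At J: no right child.
  Visit M.
  At M: go right to S.
    At S: no left child.
    Visit S.
    At S: go right to A.
      A is a leaf — visit A.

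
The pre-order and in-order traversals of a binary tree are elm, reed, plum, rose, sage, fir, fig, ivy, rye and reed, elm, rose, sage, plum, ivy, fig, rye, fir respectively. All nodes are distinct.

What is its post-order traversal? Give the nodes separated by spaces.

reed sage rose ivy rye fig fir plum elm

The first element of pre-order is the root; it splits in-order into left and right subtrees.
Root elm: left subtree has 1 node {reed}, right has 7 {rose, sage, plum, ivy, fig, rye, fir}.
  Root plum: left subtree has 2 nodes {rose, sage}, right has 4 {ivy, fig, rye, fir}.
    Root rose: left subtree has 0 nodes { }, right has 1 {sage}.
    Root fir: left subtree has 3 nodes {ivy, fig, rye}, right has 0 { }.
      Root fig: left subtree has 1 node {ivy}, right has 1 {rye}.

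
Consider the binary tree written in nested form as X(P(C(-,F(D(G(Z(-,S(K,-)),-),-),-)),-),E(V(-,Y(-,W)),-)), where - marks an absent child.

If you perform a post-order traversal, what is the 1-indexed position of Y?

10

Post-order visits the left subtree, then the right subtree, then the node.
At X: go left to P.
  At P: go left to C.
    At C: no left child.
    At C: go right to F.
      At F: go left to D.
        At D: go left to G.
          At G: go left to Z.
            At Z: no left child.
            At Z: go right to S.
              At S: go left to K.
                K is a leaf — visit K.
              At S: no right child.
              Visit S.
            Visit Z.
          At G: no right child.
          Visit G.
        At D: no right child.
        Visit D.
      At F: no right child.
      Visit F.
    Visit C.
  At P: no right child.
  Visit P.
At X: go right to E.
  At E: go left to V.
    At V: no left child.
    At V: go right to Y.
      At Y: no left child.
      At Y: go right to W.
        W is a leaf — visit W.
      Visit Y.
    Visit V.
  At E: no right child.
  Visit E.
Visit X.
Full post-order sequence: K, S, Z, G, D, F, C, P, W, Y, V, E, X.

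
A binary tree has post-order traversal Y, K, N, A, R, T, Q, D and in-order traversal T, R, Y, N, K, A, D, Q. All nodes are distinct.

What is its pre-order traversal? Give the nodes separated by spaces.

D T R A N Y K Q

The last element of post-order is the root; it splits in-order into left and right subtrees.
Root D: left subtree has 6 nodes {T, R, Y, N, K, A}, right has 1 {Q}.
  Root T: left subtree has 0 nodes { }, right has 5 {R, Y, N, K, A}.
    Root R: left subtree has 0 nodes { }, right has 4 {Y, N, K, A}.
      Root A: left subtree has 3 nodes {Y, N, K}, right has 0 { }.
        Root N: left subtree has 1 node {Y}, right has 1 {K}.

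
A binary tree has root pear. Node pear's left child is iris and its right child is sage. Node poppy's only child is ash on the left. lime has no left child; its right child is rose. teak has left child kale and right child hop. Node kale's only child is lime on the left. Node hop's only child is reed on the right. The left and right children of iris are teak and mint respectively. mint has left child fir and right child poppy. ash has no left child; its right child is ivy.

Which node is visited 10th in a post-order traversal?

Post-order visits the left subtree, then the right subtree, then the node.
At pear: go left to iris.
  At iris: go left to teak.
    At teak: go left to kale.
      At kale: go left to lime.
        At lime: no left child.
        At lime: go right to rose.
          rose is a leaf — visit rose.
        Visit lime.
      At kale: no right child.
      Visit kale.
    At teak: go right to hop.
      At hop: no left child.
      At hop: go right to reed.
        reed is a leaf — visit reed.
      Visit hop.
    Visit teak.
  At iris: go right to mint.
    At mint: go left to fir.
      fir is a leaf — visit fir.
    At mint: go right to poppy.
      At poppy: go left to ash.
        At ash: no left child.
        At ash: go right to ivy.
          ivy is a leaf — visit ivy.
        Visit ash.
      At poppy: no right child.
      Visit poppy.
    Visit mint.
  Visit iris.
At pear: go right to sage.
  sage is a leaf — visit sage.
Visit pear.
Full post-order sequence: rose, lime, kale, reed, hop, teak, fir, ivy, ash, poppy, mint, iris, sage, pear.

poppy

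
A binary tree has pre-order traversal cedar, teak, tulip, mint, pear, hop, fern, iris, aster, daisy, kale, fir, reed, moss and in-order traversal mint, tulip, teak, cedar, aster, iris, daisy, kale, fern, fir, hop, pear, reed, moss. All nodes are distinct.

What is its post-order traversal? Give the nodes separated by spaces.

The first element of pre-order is the root; it splits in-order into left and right subtrees.
Root cedar: left subtree has 3 nodes {mint, tulip, teak}, right has 10 {aster, iris, daisy, kale, fern, fir, hop, pear, reed, moss}.
  Root teak: left subtree has 2 nodes {mint, tulip}, right has 0 { }.
    Root tulip: left subtree has 1 node {mint}, right has 0 { }.
  Root pear: left subtree has 7 nodes {aster, iris, daisy, kale, fern, fir, hop}, right has 2 {reed, moss}.
    Root hop: left subtree has 6 nodes {aster, iris, daisy, kale, fern, fir}, right has 0 { }.
      Root fern: left subtree has 4 nodes {aster, iris, daisy, kale}, right has 1 {fir}.
        Root iris: left subtree has 1 node {aster}, right has 2 {daisy, kale}.
          Root daisy: left subtree has 0 nodes { }, right has 1 {kale}.
    Root reed: left subtree has 0 nodes { }, right has 1 {moss}.

mint tulip teak aster kale daisy iris fir fern hop moss reed pear cedar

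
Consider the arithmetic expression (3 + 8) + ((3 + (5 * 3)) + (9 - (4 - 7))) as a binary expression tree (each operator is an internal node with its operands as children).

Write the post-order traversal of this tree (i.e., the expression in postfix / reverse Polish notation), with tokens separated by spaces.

3 8 + 3 5 3 * + 9 4 7 - - + +

Post-order on an expression tree gives postfix notation: for each operator, emit left operand, right operand, then the operator.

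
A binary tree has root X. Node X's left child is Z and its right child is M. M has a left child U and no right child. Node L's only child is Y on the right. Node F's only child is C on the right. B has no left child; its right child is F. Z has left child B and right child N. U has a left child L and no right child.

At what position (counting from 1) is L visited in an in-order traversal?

In-order visits the left subtree, then the node, then the right subtree.
At X: go left to Z.
  At Z: go left to B.
    At B: no left child.
    Visit B.
    At B: go right to F.
      At F: no left child.
      Visit F.
      At F: go right to C.
        C is a leaf — visit C.
  Visit Z.
  At Z: go right to N.
    N is a leaf — visit N.
Visit X.
At X: go right to M.
  At M: go left to U.
    At U: go left to L.
      At L: no left child.
      Visit L.
      At L: go right to Y.
        Y is a leaf — visit Y.
    Visit U.
    At U: no right child.
  Visit M.
  At M: no right child.
Full in-order sequence: B, F, C, Z, N, X, L, Y, U, M.

7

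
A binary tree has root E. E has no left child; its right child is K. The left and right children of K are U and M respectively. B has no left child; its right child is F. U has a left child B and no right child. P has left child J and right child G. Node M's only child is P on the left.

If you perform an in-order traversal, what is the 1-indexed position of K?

In-order visits the left subtree, then the node, then the right subtree.
At E: no left child.
Visit E.
At E: go right to K.
  At K: go left to U.
    At U: go left to B.
      At B: no left child.
      Visit B.
      At B: go right to F.
        F is a leaf — visit F.
    Visit U.
    At U: no right child.
  Visit K.
  At K: go right to M.
    At M: go left to P.
      At P: go left to J.
        J is a leaf — visit J.
      Visit P.
      At P: go right to G.
        G is a leaf — visit G.
    Visit M.
    At M: no right child.
Full in-order sequence: E, B, F, U, K, J, P, G, M.

5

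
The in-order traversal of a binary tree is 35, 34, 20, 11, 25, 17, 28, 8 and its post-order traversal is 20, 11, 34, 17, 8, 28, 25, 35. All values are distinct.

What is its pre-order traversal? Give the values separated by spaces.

35 25 34 11 20 28 17 8

The last element of post-order is the root; it splits in-order into left and right subtrees.
Root 35: left subtree has 0 nodes { }, right has 7 {34, 20, 11, 25, 17, 28, 8}.
  Root 25: left subtree has 3 nodes {34, 20, 11}, right has 3 {17, 28, 8}.
    Root 34: left subtree has 0 nodes { }, right has 2 {20, 11}.
      Root 11: left subtree has 1 node {20}, right has 0 { }.
    Root 28: left subtree has 1 node {17}, right has 1 {8}.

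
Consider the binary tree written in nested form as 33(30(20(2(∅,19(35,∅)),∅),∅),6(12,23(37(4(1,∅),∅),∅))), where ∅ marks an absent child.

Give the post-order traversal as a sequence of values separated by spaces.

35 19 2 20 30 12 1 4 37 23 6 33

Post-order visits the left subtree, then the right subtree, then the node.
At 33: go left to 30.
  At 30: go left to 20.
    At 20: go left to 2.
      At 2: no left child.
      At 2: go right to 19.
        At 19: go left to 35.
          35 is a leaf — visit 35.
        At 19: no right child.
        Visit 19.
      Visit 2.
    At 20: no right child.
    Visit 20.
  At 30: no right child.
  Visit 30.
At 33: go right to 6.
  At 6: go left to 12.
    12 is a leaf — visit 12.
  At 6: go right to 23.
    At 23: go left to 37.
      At 37: go left to 4.
        At 4: go left to 1.
          1 is a leaf — visit 1.
        At 4: no right child.
        Visit 4.
      At 37: no right child.
      Visit 37.
    At 23: no right child.
    Visit 23.
  Visit 6.
Visit 33.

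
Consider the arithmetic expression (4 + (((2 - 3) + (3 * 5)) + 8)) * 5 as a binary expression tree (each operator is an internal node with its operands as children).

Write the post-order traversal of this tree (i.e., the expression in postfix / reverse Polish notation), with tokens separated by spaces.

Post-order on an expression tree gives postfix notation: for each operator, emit left operand, right operand, then the operator.

4 2 3 - 3 5 * + 8 + + 5 *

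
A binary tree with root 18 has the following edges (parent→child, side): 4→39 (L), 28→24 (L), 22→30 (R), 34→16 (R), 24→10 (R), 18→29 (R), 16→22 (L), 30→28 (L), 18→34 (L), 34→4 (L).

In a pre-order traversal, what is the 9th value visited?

Pre-order visits the node, then its left subtree, then its right subtree.
Visit 18.
At 18: go left to 34.
  Visit 34.
  At 34: go left to 4.
    Visit 4.
    At 4: go left to 39.
      39 is a leaf — visit 39.
    At 4: no right child.
  At 34: go right to 16.
    Visit 16.
    At 16: go left to 22.
      Visit 22.
      At 22: no left child.
      At 22: go right to 30.
        Visit 30.
        At 30: go left to 28.
          Visit 28.
          At 28: go left to 24.
            Visit 24.
            At 24: no left child.
            At 24: go right to 10.
              10 is a leaf — visit 10.
          At 28: no right child.
        At 30: no right child.
    At 16: no right child.
At 18: go right to 29.
  29 is a leaf — visit 29.
Full pre-order sequence: 18, 34, 4, 39, 16, 22, 30, 28, 24, 10, 29.

24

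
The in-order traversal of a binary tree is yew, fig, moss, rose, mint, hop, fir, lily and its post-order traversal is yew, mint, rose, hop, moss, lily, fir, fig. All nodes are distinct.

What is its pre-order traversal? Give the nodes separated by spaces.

fig yew fir moss hop rose mint lily

The last element of post-order is the root; it splits in-order into left and right subtrees.
Root fig: left subtree has 1 node {yew}, right has 6 {moss, rose, mint, hop, fir, lily}.
  Root fir: left subtree has 4 nodes {moss, rose, mint, hop}, right has 1 {lily}.
    Root moss: left subtree has 0 nodes { }, right has 3 {rose, mint, hop}.
      Root hop: left subtree has 2 nodes {rose, mint}, right has 0 { }.
        Root rose: left subtree has 0 nodes { }, right has 1 {mint}.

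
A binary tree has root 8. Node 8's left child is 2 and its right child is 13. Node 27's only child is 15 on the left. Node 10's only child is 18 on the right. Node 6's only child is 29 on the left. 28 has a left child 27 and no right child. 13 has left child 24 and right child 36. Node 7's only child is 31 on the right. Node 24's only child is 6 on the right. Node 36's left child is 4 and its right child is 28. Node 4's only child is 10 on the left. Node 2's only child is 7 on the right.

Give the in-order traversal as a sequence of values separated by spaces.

2 7 31 8 24 29 6 13 10 18 4 36 15 27 28

In-order visits the left subtree, then the node, then the right subtree.
At 8: go left to 2.
  At 2: no left child.
  Visit 2.
  At 2: go right to 7.
    At 7: no left child.
    Visit 7.
    At 7: go right to 31.
      31 is a leaf — visit 31.
Visit 8.
At 8: go right to 13.
  At 13: go left to 24.
    At 24: no left child.
    Visit 24.
    At 24: go right to 6.
      At 6: go left to 29.
        29 is a leaf — visit 29.
      Visit 6.
      At 6: no right child.
  Visit 13.
  At 13: go right to 36.
    At 36: go left to 4.
      At 4: go left to 10.
        At 10: no left child.
        Visit 10.
        At 10: go right to 18.
          18 is a leaf — visit 18.
      Visit 4.
      At 4: no right child.
    Visit 36.
    At 36: go right to 28.
      At 28: go left to 27.
        At 27: go left to 15.
          15 is a leaf — visit 15.
        Visit 27.
        At 27: no right child.
      Visit 28.
      At 28: no right child.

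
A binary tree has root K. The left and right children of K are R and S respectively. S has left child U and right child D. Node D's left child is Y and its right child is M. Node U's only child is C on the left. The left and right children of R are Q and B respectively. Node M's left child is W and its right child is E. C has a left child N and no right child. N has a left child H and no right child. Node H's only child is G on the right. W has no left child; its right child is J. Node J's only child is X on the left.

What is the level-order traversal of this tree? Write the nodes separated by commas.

Level-order visits nodes level by level from the root, left to right within each level.
Level 0: K
Level 1: R, S
Level 2: Q, B, U, D
Level 3: C, Y, M
Level 4: N, W, E
Level 5: H, J
Level 6: G, X

K, R, S, Q, B, U, D, C, Y, M, N, W, E, H, J, G, X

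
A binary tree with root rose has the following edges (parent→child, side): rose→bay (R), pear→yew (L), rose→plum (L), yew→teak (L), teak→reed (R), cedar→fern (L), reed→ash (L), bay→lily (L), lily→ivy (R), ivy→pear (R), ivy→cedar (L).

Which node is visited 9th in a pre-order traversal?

yew

Pre-order visits the node, then its left subtree, then its right subtree.
Visit rose.
At rose: go left to plum.
  plum is a leaf — visit plum.
At rose: go right to bay.
  Visit bay.
  At bay: go left to lily.
    Visit lily.
    At lily: no left child.
    At lily: go right to ivy.
      Visit ivy.
      At ivy: go left to cedar.
        Visit cedar.
        At cedar: go left to fern.
          fern is a leaf — visit fern.
        At cedar: no right child.
      At ivy: go right to pear.
        Visit pear.
        At pear: go left to yew.
          Visit yew.
          At yew: go left to teak.
            Visit teak.
            At teak: no left child.
            At teak: go right to reed.
              Visit reed.
              At reed: go left to ash.
                ash is a leaf — visit ash.
              At reed: no right child.
          At yew: no right child.
        At pear: no right child.
  At bay: no right child.
Full pre-order sequence: rose, plum, bay, lily, ivy, cedar, fern, pear, yew, teak, reed, ash.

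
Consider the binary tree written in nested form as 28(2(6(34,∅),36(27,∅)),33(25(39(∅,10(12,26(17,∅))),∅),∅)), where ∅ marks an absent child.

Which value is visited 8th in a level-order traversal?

Level-order visits nodes level by level from the root, left to right within each level.
Level 0: 28
Level 1: 2, 33
Level 2: 6, 36, 25
Level 3: 34, 27, 39
Level 4: 10
Level 5: 12, 26
Level 6: 17
Full level-order sequence: 28, 2, 33, 6, 36, 25, 34, 27, 39, 10, 12, 26, 17.

27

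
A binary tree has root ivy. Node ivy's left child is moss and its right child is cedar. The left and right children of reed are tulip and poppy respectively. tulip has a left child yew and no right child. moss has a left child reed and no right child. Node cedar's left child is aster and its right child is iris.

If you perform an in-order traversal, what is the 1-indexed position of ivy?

6

In-order visits the left subtree, then the node, then the right subtree.
At ivy: go left to moss.
  At moss: go left to reed.
    At reed: go left to tulip.
      At tulip: go left to yew.
        yew is a leaf — visit yew.
      Visit tulip.
      At tulip: no right child.
    Visit reed.
    At reed: go right to poppy.
      poppy is a leaf — visit poppy.
  Visit moss.
  At moss: no right child.
Visit ivy.
At ivy: go right to cedar.
  At cedar: go left to aster.
    aster is a leaf — visit aster.
  Visit cedar.
  At cedar: go right to iris.
    iris is a leaf — visit iris.
Full in-order sequence: yew, tulip, reed, poppy, moss, ivy, aster, cedar, iris.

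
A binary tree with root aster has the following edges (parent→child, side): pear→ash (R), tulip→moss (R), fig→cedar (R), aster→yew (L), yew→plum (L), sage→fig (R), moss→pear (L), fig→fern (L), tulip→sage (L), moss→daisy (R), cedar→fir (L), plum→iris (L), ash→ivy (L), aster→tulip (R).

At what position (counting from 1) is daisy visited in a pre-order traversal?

Pre-order visits the node, then its left subtree, then its right subtree.
Visit aster.
At aster: go left to yew.
  Visit yew.
  At yew: go left to plum.
    Visit plum.
    At plum: go left to iris.
      iris is a leaf — visit iris.
    At plum: no right child.
  At yew: no right child.
At aster: go right to tulip.
  Visit tulip.
  At tulip: go left to sage.
    Visit sage.
    At sage: no left child.
    At sage: go right to fig.
      Visit fig.
      At fig: go left to fern.
        fern is a leaf — visit fern.
      At fig: go right to cedar.
        Visit cedar.
        At cedar: go left to fir.
          fir is a leaf — visit fir.
        At cedar: no right child.
  At tulip: go right to moss.
    Visit moss.
    At moss: go left to pear.
      Visit pear.
      At pear: no left child.
      At pear: go right to ash.
        Visit ash.
        At ash: go left to ivy.
          ivy is a leaf — visit ivy.
        At ash: no right child.
    At moss: go right to daisy.
      daisy is a leaf — visit daisy.
Full pre-order sequence: aster, yew, plum, iris, tulip, sage, fig, fern, cedar, fir, moss, pear, ash, ivy, daisy.

15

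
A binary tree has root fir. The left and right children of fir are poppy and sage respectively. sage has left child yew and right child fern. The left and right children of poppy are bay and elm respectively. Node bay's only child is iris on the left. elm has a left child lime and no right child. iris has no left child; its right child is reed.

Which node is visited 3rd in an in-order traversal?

In-order visits the left subtree, then the node, then the right subtree.
At fir: go left to poppy.
  At poppy: go left to bay.
    At bay: go left to iris.
      At iris: no left child.
      Visit iris.
      At iris: go right to reed.
        reed is a leaf — visit reed.
    Visit bay.
    At bay: no right child.
  Visit poppy.
  At poppy: go right to elm.
    At elm: go left to lime.
      lime is a leaf — visit lime.
    Visit elm.
    At elm: no right child.
Visit fir.
At fir: go right to sage.
  At sage: go left to yew.
    yew is a leaf — visit yew.
  Visit sage.
  At sage: go right to fern.
    fern is a leaf — visit fern.
Full in-order sequence: iris, reed, bay, poppy, lime, elm, fir, yew, sage, fern.

bay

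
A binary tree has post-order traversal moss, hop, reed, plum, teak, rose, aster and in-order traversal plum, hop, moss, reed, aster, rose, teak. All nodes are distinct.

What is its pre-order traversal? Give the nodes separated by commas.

aster, plum, reed, hop, moss, rose, teak

The last element of post-order is the root; it splits in-order into left and right subtrees.
Root aster: left subtree has 4 nodes {plum, hop, moss, reed}, right has 2 {rose, teak}.
  Root plum: left subtree has 0 nodes { }, right has 3 {hop, moss, reed}.
    Root reed: left subtree has 2 nodes {hop, moss}, right has 0 { }.
      Root hop: left subtree has 0 nodes { }, right has 1 {moss}.
  Root rose: left subtree has 0 nodes { }, right has 1 {teak}.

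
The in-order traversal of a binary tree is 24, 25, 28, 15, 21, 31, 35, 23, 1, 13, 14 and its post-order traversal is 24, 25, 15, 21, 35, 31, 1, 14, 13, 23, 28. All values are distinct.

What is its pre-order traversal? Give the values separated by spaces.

The last element of post-order is the root; it splits in-order into left and right subtrees.
Root 28: left subtree has 2 nodes {24, 25}, right has 8 {15, 21, 31, 35, 23, 1, 13, 14}.
  Root 25: left subtree has 1 node {24}, right has 0 { }.
  Root 23: left subtree has 4 nodes {15, 21, 31, 35}, right has 3 {1, 13, 14}.
    Root 31: left subtree has 2 nodes {15, 21}, right has 1 {35}.
      Root 21: left subtree has 1 node {15}, right has 0 { }.
    Root 13: left subtree has 1 node {1}, right has 1 {14}.

28 25 24 23 31 21 15 35 13 1 14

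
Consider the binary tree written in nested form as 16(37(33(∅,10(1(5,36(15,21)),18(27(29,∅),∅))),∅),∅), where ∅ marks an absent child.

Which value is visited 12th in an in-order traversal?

In-order visits the left subtree, then the node, then the right subtree.
At 16: go left to 37.
  At 37: go left to 33.
    At 33: no left child.
    Visit 33.
    At 33: go right to 10.
      At 10: go left to 1.
        At 1: go left to 5.
          5 is a leaf — visit 5.
        Visit 1.
        At 1: go right to 36.
          At 36: go left to 15.
            15 is a leaf — visit 15.
          Visit 36.
          At 36: go right to 21.
            21 is a leaf — visit 21.
      Visit 10.
      At 10: go right to 18.
        At 18: go left to 27.
          At 27: go left to 29.
            29 is a leaf — visit 29.
          Visit 27.
          At 27: no right child.
        Visit 18.
        At 18: no right child.
  Visit 37.
  At 37: no right child.
Visit 16.
At 16: no right child.
Full in-order sequence: 33, 5, 1, 15, 36, 21, 10, 29, 27, 18, 37, 16.

16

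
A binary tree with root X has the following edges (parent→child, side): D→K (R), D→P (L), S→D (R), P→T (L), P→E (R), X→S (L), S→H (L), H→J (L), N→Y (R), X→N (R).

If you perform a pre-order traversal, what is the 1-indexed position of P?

Pre-order visits the node, then its left subtree, then its right subtree.
Visit X.
At X: go left to S.
  Visit S.
  At S: go left to H.
    Visit H.
    At H: go left to J.
      J is a leaf — visit J.
    At H: no right child.
  At S: go right to D.
    Visit D.
    At D: go left to P.
      Visit P.
      At P: go left to T.
        T is a leaf — visit T.
      At P: go right to E.
        E is a leaf — visit E.
    At D: go right to K.
      K is a leaf — visit K.
At X: go right to N.
  Visit N.
  At N: no left child.
  At N: go right to Y.
    Y is a leaf — visit Y.
Full pre-order sequence: X, S, H, J, D, P, T, E, K, N, Y.

6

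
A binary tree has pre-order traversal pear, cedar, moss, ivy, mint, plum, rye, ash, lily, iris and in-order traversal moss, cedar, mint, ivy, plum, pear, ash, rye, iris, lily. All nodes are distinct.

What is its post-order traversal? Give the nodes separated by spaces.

moss mint plum ivy cedar ash iris lily rye pear

The first element of pre-order is the root; it splits in-order into left and right subtrees.
Root pear: left subtree has 5 nodes {moss, cedar, mint, ivy, plum}, right has 4 {ash, rye, iris, lily}.
  Root cedar: left subtree has 1 node {moss}, right has 3 {mint, ivy, plum}.
    Root ivy: left subtree has 1 node {mint}, right has 1 {plum}.
  Root rye: left subtree has 1 node {ash}, right has 2 {iris, lily}.
    Root lily: left subtree has 1 node {iris}, right has 0 { }.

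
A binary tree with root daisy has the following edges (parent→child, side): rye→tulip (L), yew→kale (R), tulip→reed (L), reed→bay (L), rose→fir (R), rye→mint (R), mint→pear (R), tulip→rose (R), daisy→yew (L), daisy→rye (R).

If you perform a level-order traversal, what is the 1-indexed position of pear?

9

Level-order visits nodes level by level from the root, left to right within each level.
Level 0: daisy
Level 1: yew, rye
Level 2: kale, tulip, mint
Level 3: reed, rose, pear
Level 4: bay, fir
Full level-order sequence: daisy, yew, rye, kale, tulip, mint, reed, rose, pear, bay, fir.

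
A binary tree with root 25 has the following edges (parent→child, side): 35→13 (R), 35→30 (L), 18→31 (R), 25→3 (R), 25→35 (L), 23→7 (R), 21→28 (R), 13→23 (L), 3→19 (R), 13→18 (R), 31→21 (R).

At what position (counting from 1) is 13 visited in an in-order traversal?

5

In-order visits the left subtree, then the node, then the right subtree.
At 25: go left to 35.
  At 35: go left to 30.
    30 is a leaf — visit 30.
  Visit 35.
  At 35: go right to 13.
    At 13: go left to 23.
      At 23: no left child.
      Visit 23.
      At 23: go right to 7.
        7 is a leaf — visit 7.
    Visit 13.
    At 13: go right to 18.
      At 18: no left child.
      Visit 18.
      At 18: go right to 31.
        At 31: no left child.
        Visit 31.
        At 31: go right to 21.
          At 21: no left child.
          Visit 21.
          At 21: go right to 28.
            28 is a leaf — visit 28.
Visit 25.
At 25: go right to 3.
  At 3: no left child.
  Visit 3.
  At 3: go right to 19.
    19 is a leaf — visit 19.
Full in-order sequence: 30, 35, 23, 7, 13, 18, 31, 21, 28, 25, 3, 19.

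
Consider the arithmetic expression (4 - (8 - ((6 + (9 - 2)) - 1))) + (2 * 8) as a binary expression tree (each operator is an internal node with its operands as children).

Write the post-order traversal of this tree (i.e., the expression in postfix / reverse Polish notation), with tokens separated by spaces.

4 8 6 9 2 - + 1 - - - 2 8 * +

Post-order on an expression tree gives postfix notation: for each operator, emit left operand, right operand, then the operator.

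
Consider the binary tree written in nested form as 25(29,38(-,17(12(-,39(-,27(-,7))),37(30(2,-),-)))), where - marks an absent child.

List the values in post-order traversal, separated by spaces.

Post-order visits the left subtree, then the right subtree, then the node.
At 25: go left to 29.
  29 is a leaf — visit 29.
At 25: go right to 38.
  At 38: no left child.
  At 38: go right to 17.
    At 17: go left to 12.
      At 12: no left child.
      At 12: go right to 39.
        At 39: no left child.
        At 39: go right to 27.
          At 27: no left child.
          At 27: go right to 7.
            7 is a leaf — visit 7.
          Visit 27.
        Visit 39.
      Visit 12.
    At 17: go right to 37.
      At 37: go left to 30.
        At 30: go left to 2.
          2 is a leaf — visit 2.
        At 30: no right child.
        Visit 30.
      At 37: no right child.
      Visit 37.
    Visit 17.
  Visit 38.
Visit 25.

29 7 27 39 12 2 30 37 17 38 25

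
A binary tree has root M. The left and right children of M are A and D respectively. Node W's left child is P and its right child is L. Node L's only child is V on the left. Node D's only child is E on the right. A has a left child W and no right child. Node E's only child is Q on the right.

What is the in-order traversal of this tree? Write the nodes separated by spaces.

P W V L A M D E Q

In-order visits the left subtree, then the node, then the right subtree.
At M: go left to A.
  At A: go left to W.
    At W: go left to P.
      P is a leaf — visit P.
    Visit W.
    At W: go right to L.
      At L: go left to V.
        V is a leaf — visit V.
      Visit L.
      At L: no right child.
  Visit A.
  At A: no right child.
Visit M.
At M: go right to D.
  At D: no left child.
  Visit D.
  At D: go right to E.
    At E: no left child.
    Visit E.
    At E: go right to Q.
      Q is a leaf — visit Q.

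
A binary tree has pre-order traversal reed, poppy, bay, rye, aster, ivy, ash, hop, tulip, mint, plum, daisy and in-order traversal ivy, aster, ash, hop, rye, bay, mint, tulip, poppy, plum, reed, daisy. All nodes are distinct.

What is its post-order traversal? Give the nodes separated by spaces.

ivy hop ash aster rye mint tulip bay plum poppy daisy reed

The first element of pre-order is the root; it splits in-order into left and right subtrees.
Root reed: left subtree has 10 nodes {ivy, aster, ash, hop, rye, bay, mint, tulip, poppy, plum}, right has 1 {daisy}.
  Root poppy: left subtree has 8 nodes {ivy, aster, ash, hop, rye, bay, mint, tulip}, right has 1 {plum}.
    Root bay: left subtree has 5 nodes {ivy, aster, ash, hop, rye}, right has 2 {mint, tulip}.
      Root rye: left subtree has 4 nodes {ivy, aster, ash, hop}, right has 0 { }.
        Root aster: left subtree has 1 node {ivy}, right has 2 {ash, hop}.
          Root ash: left subtree has 0 nodes { }, right has 1 {hop}.
      Root tulip: left subtree has 1 node {mint}, right has 0 { }.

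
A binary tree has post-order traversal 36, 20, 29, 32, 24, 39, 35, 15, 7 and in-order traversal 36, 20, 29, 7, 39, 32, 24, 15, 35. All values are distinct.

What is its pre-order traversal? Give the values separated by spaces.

The last element of post-order is the root; it splits in-order into left and right subtrees.
Root 7: left subtree has 3 nodes {36, 20, 29}, right has 5 {39, 32, 24, 15, 35}.
  Root 29: left subtree has 2 nodes {36, 20}, right has 0 { }.
    Root 20: left subtree has 1 node {36}, right has 0 { }.
  Root 15: left subtree has 3 nodes {39, 32, 24}, right has 1 {35}.
    Root 39: left subtree has 0 nodes { }, right has 2 {32, 24}.
      Root 24: left subtree has 1 node {32}, right has 0 { }.

7 29 20 36 15 39 24 32 35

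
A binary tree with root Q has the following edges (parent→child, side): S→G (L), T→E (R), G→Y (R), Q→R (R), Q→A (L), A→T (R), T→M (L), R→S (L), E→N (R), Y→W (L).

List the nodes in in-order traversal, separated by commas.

In-order visits the left subtree, then the node, then the right subtree.
At Q: go left to A.
  At A: no left child.
  Visit A.
  At A: go right to T.
    At T: go left to M.
      M is a leaf — visit M.
    Visit T.
    At T: go right to E.
      At E: no left child.
      Visit E.
      At E: go right to N.
        N is a leaf — visit N.
Visit Q.
At Q: go right to R.
  At R: go left to S.
    At S: go left to G.
      At G: no left child.
      Visit G.
      At G: go right to Y.
        At Y: go left to W.
          W is a leaf — visit W.
        Visit Y.
        At Y: no right child.
    Visit S.
    At S: no right child.
  Visit R.
  At R: no right child.

A, M, T, E, N, Q, G, W, Y, S, R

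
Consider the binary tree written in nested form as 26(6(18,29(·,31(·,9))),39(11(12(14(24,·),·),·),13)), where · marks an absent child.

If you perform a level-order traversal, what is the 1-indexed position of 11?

6

Level-order visits nodes level by level from the root, left to right within each level.
Level 0: 26
Level 1: 6, 39
Level 2: 18, 29, 11, 13
Level 3: 31, 12
Level 4: 9, 14
Level 5: 24
Full level-order sequence: 26, 6, 39, 18, 29, 11, 13, 31, 12, 9, 14, 24.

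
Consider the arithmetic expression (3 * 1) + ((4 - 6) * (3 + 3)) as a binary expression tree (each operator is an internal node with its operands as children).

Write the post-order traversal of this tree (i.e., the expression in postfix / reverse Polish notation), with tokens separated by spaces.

3 1 * 4 6 - 3 3 + * +

Post-order on an expression tree gives postfix notation: for each operator, emit left operand, right operand, then the operator.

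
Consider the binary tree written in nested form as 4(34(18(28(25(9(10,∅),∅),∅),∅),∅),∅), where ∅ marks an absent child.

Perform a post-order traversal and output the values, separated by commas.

Post-order visits the left subtree, then the right subtree, then the node.
At 4: go left to 34.
  At 34: go left to 18.
    At 18: go left to 28.
      At 28: go left to 25.
        At 25: go left to 9.
          At 9: go left to 10.
            10 is a leaf — visit 10.
          At 9: no right child.
          Visit 9.
        At 25: no right child.
        Visit 25.
      At 28: no right child.
      Visit 28.
    At 18: no right child.
    Visit 18.
  At 34: no right child.
  Visit 34.
At 4: no right child.
Visit 4.

10, 9, 25, 28, 18, 34, 4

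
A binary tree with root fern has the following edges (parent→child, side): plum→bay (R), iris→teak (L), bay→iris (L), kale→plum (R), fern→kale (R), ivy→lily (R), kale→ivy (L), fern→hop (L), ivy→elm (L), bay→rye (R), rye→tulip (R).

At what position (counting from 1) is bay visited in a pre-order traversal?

8

Pre-order visits the node, then its left subtree, then its right subtree.
Visit fern.
At fern: go left to hop.
  hop is a leaf — visit hop.
At fern: go right to kale.
  Visit kale.
  At kale: go left to ivy.
    Visit ivy.
    At ivy: go left to elm.
      elm is a leaf — visit elm.
    At ivy: go right to lily.
      lily is a leaf — visit lily.
  At kale: go right to plum.
    Visit plum.
    At plum: no left child.
    At plum: go right to bay.
      Visit bay.
      At bay: go left to iris.
        Visit iris.
        At iris: go left to teak.
          teak is a leaf — visit teak.
        At iris: no right child.
      At bay: go right to rye.
        Visit rye.
        At rye: no left child.
        At rye: go right to tulip.
          tulip is a leaf — visit tulip.
Full pre-order sequence: fern, hop, kale, ivy, elm, lily, plum, bay, iris, teak, rye, tulip.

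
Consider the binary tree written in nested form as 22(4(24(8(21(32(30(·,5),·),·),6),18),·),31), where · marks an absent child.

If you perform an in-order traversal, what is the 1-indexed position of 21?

4

In-order visits the left subtree, then the node, then the right subtree.
At 22: go left to 4.
  At 4: go left to 24.
    At 24: go left to 8.
      At 8: go left to 21.
        At 21: go left to 32.
          At 32: go left to 30.
            At 30: no left child.
            Visit 30.
            At 30: go right to 5.
              5 is a leaf — visit 5.
          Visit 32.
          At 32: no right child.
        Visit 21.
        At 21: no right child.
      Visit 8.
      At 8: go right to 6.
        6 is a leaf — visit 6.
    Visit 24.
    At 24: go right to 18.
      18 is a leaf — visit 18.
  Visit 4.
  At 4: no right child.
Visit 22.
At 22: go right to 31.
  31 is a leaf — visit 31.
Full in-order sequence: 30, 5, 32, 21, 8, 6, 24, 18, 4, 22, 31.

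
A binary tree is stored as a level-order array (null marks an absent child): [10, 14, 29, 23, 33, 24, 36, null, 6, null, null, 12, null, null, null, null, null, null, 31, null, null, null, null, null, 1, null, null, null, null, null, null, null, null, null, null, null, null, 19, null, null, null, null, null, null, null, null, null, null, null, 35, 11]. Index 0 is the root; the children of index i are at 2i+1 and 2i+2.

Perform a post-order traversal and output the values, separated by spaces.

Post-order visits the left subtree, then the right subtree, then the node.
At 10: go left to 14.
  At 14: go left to 23.
    At 23: no left child.
    At 23: go right to 6.
      At 6: no left child.
      At 6: go right to 31.
        At 31: go left to 19.
          19 is a leaf — visit 19.
        At 31: no right child.
        Visit 31.
      Visit 6.
    Visit 23.
  At 14: go right to 33.
    33 is a leaf — visit 33.
  Visit 14.
At 10: go right to 29.
  At 29: go left to 24.
    At 24: go left to 12.
      At 12: no left child.
      At 12: go right to 1.
        At 1: go left to 35.
          35 is a leaf — visit 35.
        At 1: go right to 11.
          11 is a leaf — visit 11.
        Visit 1.
      Visit 12.
    At 24: no right child.
    Visit 24.
  At 29: go right to 36.
    36 is a leaf — visit 36.
  Visit 29.
Visit 10.

19 31 6 23 33 14 35 11 1 12 24 36 29 10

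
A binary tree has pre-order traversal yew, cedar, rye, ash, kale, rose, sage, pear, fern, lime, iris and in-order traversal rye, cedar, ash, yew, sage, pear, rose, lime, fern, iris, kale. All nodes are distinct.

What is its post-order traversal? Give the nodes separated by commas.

The first element of pre-order is the root; it splits in-order into left and right subtrees.
Root yew: left subtree has 3 nodes {rye, cedar, ash}, right has 7 {sage, pear, rose, lime, fern, iris, kale}.
  Root cedar: left subtree has 1 node {rye}, right has 1 {ash}.
  Root kale: left subtree has 6 nodes {sage, pear, rose, lime, fern, iris}, right has 0 { }.
    Root rose: left subtree has 2 nodes {sage, pear}, right has 3 {lime, fern, iris}.
      Root sage: left subtree has 0 nodes { }, right has 1 {pear}.
      Root fern: left subtree has 1 node {lime}, right has 1 {iris}.

rye, ash, cedar, pear, sage, lime, iris, fern, rose, kale, yew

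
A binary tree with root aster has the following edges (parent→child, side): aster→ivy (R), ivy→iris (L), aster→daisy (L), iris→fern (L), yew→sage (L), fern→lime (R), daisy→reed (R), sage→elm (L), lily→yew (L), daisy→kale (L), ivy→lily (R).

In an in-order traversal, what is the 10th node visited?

In-order visits the left subtree, then the node, then the right subtree.
At aster: go left to daisy.
  At daisy: go left to kale.
    kale is a leaf — visit kale.
  Visit daisy.
  At daisy: go right to reed.
    reed is a leaf — visit reed.
Visit aster.
At aster: go right to ivy.
  At ivy: go left to iris.
    At iris: go left to fern.
      At fern: no left child.
      Visit fern.
      At fern: go right to lime.
        lime is a leaf — visit lime.
    Visit iris.
    At iris: no right child.
  Visit ivy.
  At ivy: go right to lily.
    At lily: go left to yew.
      At yew: go left to sage.
        At sage: go left to elm.
          elm is a leaf — visit elm.
        Visit sage.
        At sage: no right child.
      Visit yew.
      At yew: no right child.
    Visit lily.
    At lily: no right child.
Full in-order sequence: kale, daisy, reed, aster, fern, lime, iris, ivy, elm, sage, yew, lily.

sage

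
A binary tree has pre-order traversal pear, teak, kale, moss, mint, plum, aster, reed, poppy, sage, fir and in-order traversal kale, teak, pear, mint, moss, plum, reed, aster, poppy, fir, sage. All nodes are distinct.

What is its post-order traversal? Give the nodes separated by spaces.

The first element of pre-order is the root; it splits in-order into left and right subtrees.
Root pear: left subtree has 2 nodes {kale, teak}, right has 8 {mint, moss, plum, reed, aster, poppy, fir, sage}.
  Root teak: left subtree has 1 node {kale}, right has 0 { }.
  Root moss: left subtree has 1 node {mint}, right has 6 {plum, reed, aster, poppy, fir, sage}.
    Root plum: left subtree has 0 nodes { }, right has 5 {reed, aster, poppy, fir, sage}.
      Root aster: left subtree has 1 node {reed}, right has 3 {poppy, fir, sage}.
        Root poppy: left subtree has 0 nodes { }, right has 2 {fir, sage}.
          Root sage: left subtree has 1 node {fir}, right has 0 { }.

kale teak mint reed fir sage poppy aster plum moss pear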